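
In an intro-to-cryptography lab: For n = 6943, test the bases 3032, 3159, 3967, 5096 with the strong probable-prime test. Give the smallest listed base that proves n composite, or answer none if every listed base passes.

n − 1 = 6942 = 2^1 · 3471, so s = 1 and d = 3471.
Base 3032: x_0 = 3032^3471 mod 6943 = 6942. x_0 = 6942 ≡ −1, so 3032 is not a witness.
Base 3159: x_0 = 3159^3471 mod 6943 = 5694. x_0 ∉ {1, 6942} and s = 1, so 3159 is a Miller–Rabin witness and 6943 is composite.
Base 3967: x_0 = 3967^3471 mod 6943 = 2567. x_0 ∉ {1, 6942} and s = 1, so 3967 is a Miller–Rabin witness and 6943 is composite.
Base 5096: x_0 = 5096^3471 mod 6943 = 1249. x_0 ∉ {1, 6942} and s = 1, so 5096 is a Miller–Rabin witness and 6943 is composite.
The smallest witness among the given bases is 3159.

3159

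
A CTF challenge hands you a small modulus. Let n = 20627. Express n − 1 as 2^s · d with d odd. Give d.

10313

Halving: 20626 → 10313; 10313 is odd.
So 20626 = 2^1 · 10313.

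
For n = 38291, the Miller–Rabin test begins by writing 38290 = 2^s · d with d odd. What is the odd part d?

19145

Halving: 38290 → 19145; 19145 is odd.
So 38290 = 2^1 · 19145.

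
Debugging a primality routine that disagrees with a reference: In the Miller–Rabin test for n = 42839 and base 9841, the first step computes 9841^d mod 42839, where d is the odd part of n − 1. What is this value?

42838

n − 1 = 42838 = 2^1 · 21419, so s = 1 and d = 21419.
9841^21419 mod 42839 = 42838.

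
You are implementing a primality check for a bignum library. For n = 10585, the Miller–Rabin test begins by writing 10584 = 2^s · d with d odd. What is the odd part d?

Halving: 10584 → 5292 → 2646 → 1323; 1323 is odd.
So 10584 = 2^3 · 1323.

1323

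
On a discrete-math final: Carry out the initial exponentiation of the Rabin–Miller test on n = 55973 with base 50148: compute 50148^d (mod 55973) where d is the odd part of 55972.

n − 1 = 55972 = 2^2 · 13993, so s = 2 and d = 13993.
50148^13993 mod 55973 = 21304.

21304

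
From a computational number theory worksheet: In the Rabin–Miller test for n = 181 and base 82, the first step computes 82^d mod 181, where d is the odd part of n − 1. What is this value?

1

n − 1 = 180 = 2^2 · 45, so s = 2 and d = 45.
82^45 mod 181 = 1.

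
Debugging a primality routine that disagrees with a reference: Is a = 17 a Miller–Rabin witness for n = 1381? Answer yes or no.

n − 1 = 1380 = 2^2 · 345, so s = 2 and d = 345.
x_0 = 17^345 mod 1381 = 1.
x_0 = 1, so 17 is not a witness.

no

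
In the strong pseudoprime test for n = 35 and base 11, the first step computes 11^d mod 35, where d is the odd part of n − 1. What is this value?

16

n − 1 = 34 = 2^1 · 17, so s = 1 and d = 17.
Repeated squaring mod 35: 11^1 ≡ 11, 11^2 ≡ 16, 11^4 ≡ 11, 11^8 ≡ 16, 11^16 ≡ 11.
17 = 16 + 1, so 11^17 ≡ 11·11 ≡ 16 (mod 35).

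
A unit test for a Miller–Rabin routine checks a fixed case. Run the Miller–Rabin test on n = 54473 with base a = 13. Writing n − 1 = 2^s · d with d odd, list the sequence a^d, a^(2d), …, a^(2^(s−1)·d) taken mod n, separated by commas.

29388, 39602, 40734

n − 1 = 54472 = 2^3 · 6809, so s = 3 and d = 6809.
x_0 = 13^6809 mod 54473 = 29388.
x_1 = 29388^2 mod 54473 = 39602.
x_2 = 39602^2 mod 54473 = 40734.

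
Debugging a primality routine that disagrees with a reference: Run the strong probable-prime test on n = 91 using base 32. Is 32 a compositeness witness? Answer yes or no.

n − 1 = 90 = 2^1 · 45, so s = 1 and d = 45.
By repeated squaring, 32^45 ≡ 57 (mod 91).
x_0 = 32^45 mod 91 = 57.
x_0 ∉ {1, 90} and s = 1, so 32 is a Miller–Rabin witness and 91 is composite.

yes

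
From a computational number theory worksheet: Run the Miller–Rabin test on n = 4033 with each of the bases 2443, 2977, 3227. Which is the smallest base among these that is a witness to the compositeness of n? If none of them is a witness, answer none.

2977

n − 1 = 4032 = 2^6 · 63, so s = 6 and d = 63.
Base 2443: x_0 = 2443^63 mod 4033 = 1. x_0 = 1, so 2443 is not a witness.
Base 2977: x_0 = 2977^63 mod 4033 = 2288. x_0 is neither 1 nor 4032, so continue squaring. x_1 = 2288^2 mod 4033 = 110. x_2 = 110^2 mod 4033 = 1. x_2 = 1 but x_1 ≠ ±1, a nontrivial square root of 1 — 2977 is a witness and 4033 is composite.
Base 3227: x_0 = 3227^63 mod 4033 = 2399. x_0 is neither 1 nor 4032, so continue squaring. x_1 = 2399^2 mod 4033 = 110. x_2 = 110^2 mod 4033 = 1. x_2 = 1 but x_1 ≠ ±1, a nontrivial square root of 1 — 3227 is a witness and 4033 is composite.
The smallest witness among the given bases is 2977.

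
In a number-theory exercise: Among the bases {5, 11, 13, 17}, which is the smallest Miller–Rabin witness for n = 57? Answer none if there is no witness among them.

n − 1 = 56 = 2^3 · 7, so s = 3 and d = 7.
Base 5: x_0 = 5^7 mod 57 = 35. x_0 is neither 1 nor 56, so continue squaring. x_1 = 35^2 mod 57 = 28. x_2 = 28^2 mod 57 = 43. Reached i = s−1 = 2 without hitting −1: 5 is a Miller–Rabin witness and 57 is composite.
Base 11: x_0 = 11^7 mod 57 = 11. x_0 is neither 1 nor 56, so continue squaring. x_1 = 11^2 mod 57 = 7. x_2 = 7^2 mod 57 = 49. Reached i = s−1 = 2 without hitting −1: 11 is a Miller–Rabin witness and 57 is composite.
Base 13: x_0 = 13^7 mod 57 = 10. x_0 is neither 1 nor 56, so continue squaring. x_1 = 10^2 mod 57 = 43. x_2 = 43^2 mod 57 = 25. Reached i = s−1 = 2 without hitting −1: 13 is a Miller–Rabin witness and 57 is composite.
Base 17: x_0 = 17^7 mod 57 = 5. x_0 is neither 1 nor 56, so continue squaring. x_1 = 5^2 mod 57 = 25. x_2 = 25^2 mod 57 = 55. Reached i = s−1 = 2 without hitting −1: 17 is a Miller–Rabin witness and 57 is composite.
The smallest witness among the given bases is 5.

5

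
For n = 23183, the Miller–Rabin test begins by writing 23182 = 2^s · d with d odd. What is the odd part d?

Halving: 23182 → 11591; 11591 is odd.
So 23182 = 2^1 · 11591.

11591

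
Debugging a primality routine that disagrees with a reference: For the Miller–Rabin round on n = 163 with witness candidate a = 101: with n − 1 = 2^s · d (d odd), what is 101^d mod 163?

n − 1 = 162 = 2^1 · 81, so s = 1 and d = 81.
Repeated squaring mod 163: 101^1 ≡ 101, 101^2 ≡ 95, 101^4 ≡ 60, 101^8 ≡ 14, 101^16 ≡ 33, 101^32 ≡ 111, 101^64 ≡ 96.
81 = 64 + 16 + 1, so 101^81 ≡ 96·33·101 ≡ 162 (mod 163).

162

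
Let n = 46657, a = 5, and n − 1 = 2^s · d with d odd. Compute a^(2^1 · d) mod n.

n − 1 = 46656 = 2^6 · 729, so s = 6 and d = 729.
x_0 = 5^729 mod 46657 = 746.
x_1 = 746^2 mod 46657 = 43289.

43289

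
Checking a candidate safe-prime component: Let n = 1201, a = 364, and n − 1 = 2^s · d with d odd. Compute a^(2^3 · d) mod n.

1200

n − 1 = 1200 = 2^4 · 75, so s = 4 and d = 75.
x_0 = 364^75 mod 1201 = 909.
x_1 = 909^2 mod 1201 = 1194.
x_2 = 1194^2 mod 1201 = 49.
x_3 = 49^2 mod 1201 = 1200.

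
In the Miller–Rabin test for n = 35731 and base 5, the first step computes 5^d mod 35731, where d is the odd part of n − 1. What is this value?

1

n − 1 = 35730 = 2^1 · 17865, so s = 1 and d = 17865.
Repeated squaring mod 35731: 5^1 ≡ 5, 5^2 ≡ 25, 5^4 ≡ 625, 5^8 ≡ 33315, 5^16 ≡ 12903, 5^32 ≡ 16680, 5^64 ≡ 20834, 5^128 ≡ 31099, 5^256 ≡ 16824, 5^512 ≡ 21725, 5^1024 ≡ 4846, 5^2048 ≡ 8449, 5^4096 ≡ 30794, 5^8192 ≡ 5427, 5^16384 ≡ 9985.
17865 = 16384 + 1024 + 256 + 128 + 64 + 8 + 1, so 5^17865 ≡ 9985·4846·16824·31099·20834·33315·5 ≡ 1 (mod 35731).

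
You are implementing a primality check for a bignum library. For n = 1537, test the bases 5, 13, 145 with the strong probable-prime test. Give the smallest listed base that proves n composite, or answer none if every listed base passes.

n − 1 = 1536 = 2^9 · 3, so s = 9 and d = 3.
Base 5: x_0 = 5^3 mod 1537 = 125. x_0 is neither 1 nor 1536, so continue squaring. x_1 = 125^2 mod 1537 = 255. x_2 = 255^2 mod 1537 = 471. x_3 = 471^2 mod 1537 = 513. x_4 = 513^2 mod 1537 = 342. x_5 = 342^2 mod 1537 = 152. x_6 = 152^2 mod 1537 = 49. x_7 = 49^2 mod 1537 = 864. x_8 = 864^2 mod 1537 = 1051. Reached i = s−1 = 8 without hitting −1: 5 is a Miller–Rabin witness and 1537 is composite.
Base 13: x_0 = 13^3 mod 1537 = 660. x_0 is neither 1 nor 1536, so continue squaring. x_1 = 660^2 mod 1537 = 629. x_2 = 629^2 mod 1537 = 632. x_3 = 632^2 mod 1537 = 1341. x_4 = 1341^2 mod 1537 = 1528. x_5 = 1528^2 mod 1537 = 81. x_6 = 81^2 mod 1537 = 413. x_7 = 413^2 mod 1537 = 1499. x_8 = 1499^2 mod 1537 = 1444. Reached i = s−1 = 8 without hitting −1: 13 is a Miller–Rabin witness and 1537 is composite.
Base 145: x_0 = 145^3 mod 1537 = 754. x_0 is neither 1 nor 1536, so continue squaring. x_1 = 754^2 mod 1537 = 1363. x_2 = 1363^2 mod 1537 = 1073. x_3 = 1073^2 mod 1537 = 116. x_4 = 116^2 mod 1537 = 1160. x_5 = 1160^2 mod 1537 = 725. x_6 = 725^2 mod 1537 = 1508. x_7 = 1508^2 mod 1537 = 841. x_8 = 841^2 mod 1537 = 261. Reached i = s−1 = 8 without hitting −1: 145 is a Miller–Rabin witness and 1537 is composite.
The smallest witness among the given bases is 5.

5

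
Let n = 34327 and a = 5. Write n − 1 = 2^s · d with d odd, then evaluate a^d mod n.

34326

n − 1 = 34326 = 2^1 · 17163, so s = 1 and d = 17163.
Repeated squaring mod 34327: 5^1 ≡ 5, 5^2 ≡ 25, 5^4 ≡ 625, 5^8 ≡ 13028, 5^16 ≡ 16096, 5^32 ≡ 15347, 5^64 ≡ 12862, 5^128 ≡ 9231, 5^256 ≡ 11747, 5^512 ≡ 31796, 5^1024 ≡ 21139, 5^2048 ≡ 22762, 5^4096 ≡ 11233, 5^8192 ≡ 28564, 5^16384 ≡ 17960.
17163 = 16384 + 512 + 256 + 8 + 2 + 1, so 5^17163 ≡ 17960·31796·11747·13028·25·5 ≡ 34326 (mod 34327).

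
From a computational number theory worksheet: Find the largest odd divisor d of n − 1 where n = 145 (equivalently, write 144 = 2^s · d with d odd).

Halving: 144 → 72 → 36 → 18 → 9; 9 is odd.
So 144 = 2^4 · 9.

9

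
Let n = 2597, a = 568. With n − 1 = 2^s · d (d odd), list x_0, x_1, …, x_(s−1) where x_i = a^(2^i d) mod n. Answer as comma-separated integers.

484, 526

n − 1 = 2596 = 2^2 · 649, so s = 2 and d = 649.
x_0 = 568^649 mod 2597 = 484.
x_1 = 484^2 mod 2597 = 526.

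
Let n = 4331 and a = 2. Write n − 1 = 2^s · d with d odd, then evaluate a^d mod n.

n − 1 = 4330 = 2^1 · 2165, so s = 1 and d = 2165.
Repeated squaring mod 4331: 2^1 ≡ 2, 2^2 ≡ 4, 2^4 ≡ 16, 2^8 ≡ 256, 2^16 ≡ 571, 2^32 ≡ 1216, 2^64 ≡ 1785, 2^128 ≡ 2940, 2^256 ≡ 3255, 2^512 ≡ 1399, 2^1024 ≡ 3920, 2^2048 ≡ 12.
2165 = 2048 + 64 + 32 + 16 + 4 + 1, so 2^2165 ≡ 12·1785·1216·571·16·2 ≡ 3570 (mod 4331).

3570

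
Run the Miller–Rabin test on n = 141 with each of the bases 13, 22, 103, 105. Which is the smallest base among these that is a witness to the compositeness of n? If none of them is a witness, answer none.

n − 1 = 140 = 2^2 · 35, so s = 2 and d = 35.
Base 13: x_0 = 13^35 mod 141 = 85. x_0 is neither 1 nor 140, so continue squaring. x_1 = 85^2 mod 141 = 34. Reached i = s−1 = 1 without hitting −1: 13 is a Miller–Rabin witness and 141 is composite.
Base 22: x_0 = 22^35 mod 141 = 52. x_0 is neither 1 nor 140, so continue squaring. x_1 = 52^2 mod 141 = 25. Reached i = s−1 = 1 without hitting −1: 22 is a Miller–Rabin witness and 141 is composite.
Base 103: x_0 = 103^35 mod 141 = 97. x_0 is neither 1 nor 140, so continue squaring. x_1 = 97^2 mod 141 = 103. Reached i = s−1 = 1 without hitting −1: 103 is a Miller–Rabin witness and 141 is composite.
Base 105: x_0 = 105^35 mod 141 = 135. x_0 is neither 1 nor 140, so continue squaring. x_1 = 135^2 mod 141 = 36. Reached i = s−1 = 1 without hitting −1: 105 is a Miller–Rabin witness and 141 is composite.
The smallest witness among the given bases is 13.

13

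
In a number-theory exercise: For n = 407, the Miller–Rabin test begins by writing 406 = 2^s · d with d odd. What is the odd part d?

Halving: 406 → 203; 203 is odd.
So 406 = 2^1 · 203.

203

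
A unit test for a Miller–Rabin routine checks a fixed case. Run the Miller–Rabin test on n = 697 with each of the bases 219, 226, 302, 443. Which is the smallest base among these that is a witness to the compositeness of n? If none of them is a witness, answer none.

n − 1 = 696 = 2^3 · 87, so s = 3 and d = 87.
Base 219: x_0 = 219^87 mod 697 = 331. x_0 is neither 1 nor 696, so continue squaring. x_1 = 331^2 mod 697 = 132. x_2 = 132^2 mod 697 = 696. x_2 ≡ −1, so 219 is not a witness.
Base 226: x_0 = 226^87 mod 697 = 197. x_0 is neither 1 nor 696, so continue squaring. x_1 = 197^2 mod 697 = 474. x_2 = 474^2 mod 697 = 242. Reached i = s−1 = 2 without hitting −1: 226 is a Miller–Rabin witness and 697 is composite.
Base 302: x_0 = 302^87 mod 697 = 157. x_0 is neither 1 nor 696, so continue squaring. x_1 = 157^2 mod 697 = 254. x_2 = 254^2 mod 697 = 392. Reached i = s−1 = 2 without hitting −1: 302 is a Miller–Rabin witness and 697 is composite.
Base 443: x_0 = 443^87 mod 697 = 613. x_0 is neither 1 nor 696, so continue squaring. x_1 = 613^2 mod 697 = 86. x_2 = 86^2 mod 697 = 426. Reached i = s−1 = 2 without hitting −1: 443 is a Miller–Rabin witness and 697 is composite.
The smallest witness among the given bases is 226.

226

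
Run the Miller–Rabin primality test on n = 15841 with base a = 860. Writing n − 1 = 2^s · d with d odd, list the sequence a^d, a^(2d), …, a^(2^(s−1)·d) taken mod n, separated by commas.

n − 1 = 15840 = 2^5 · 495, so s = 5 and d = 495.
x_0 = 860^495 mod 15841 = 15840.
x_1 = 15840^2 mod 15841 = 1.
x_2 = 1^2 mod 15841 = 1.
x_3 = 1^2 mod 15841 = 1.
x_4 = 1^2 mod 15841 = 1.

15840, 1, 1, 1, 1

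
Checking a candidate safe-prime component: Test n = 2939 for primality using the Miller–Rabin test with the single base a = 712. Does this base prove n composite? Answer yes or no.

no

n − 1 = 2938 = 2^1 · 1469, so s = 1 and d = 1469.
x_0 = 712^1469 mod 2939 = 2938.
x_0 = 2938 ≡ −1, so 712 is not a witness.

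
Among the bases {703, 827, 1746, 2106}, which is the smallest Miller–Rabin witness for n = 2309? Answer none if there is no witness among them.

none

n − 1 = 2308 = 2^2 · 577, so s = 2 and d = 577.
Base 703: x_0 = 703^577 mod 2309 = 1. x_0 = 1, so 703 is not a witness.
Base 827: x_0 = 827^577 mod 2309 = 1. x_0 = 1, so 827 is not a witness.
Base 1746: x_0 = 1746^577 mod 2309 = 1. x_0 = 1, so 1746 is not a witness.
Base 2106: x_0 = 2106^577 mod 2309 = 1. x_0 = 1, so 2106 is not a witness.
No listed base is a witness for 2309.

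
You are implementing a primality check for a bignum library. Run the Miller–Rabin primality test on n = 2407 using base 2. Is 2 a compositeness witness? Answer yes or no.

n − 1 = 2406 = 2^1 · 1203, so s = 1 and d = 1203.
x_0 = 2^1203 mod 2407 = 1378.
x_0 ∉ {1, 2406} and s = 1, so 2 is a Miller–Rabin witness and 2407 is composite.

yes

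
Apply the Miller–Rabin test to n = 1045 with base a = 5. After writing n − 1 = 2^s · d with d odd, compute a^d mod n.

115

n − 1 = 1044 = 2^2 · 261, so s = 2 and d = 261.
Repeated squaring mod 1045: 5^1 ≡ 5, 5^2 ≡ 25, 5^4 ≡ 625, 5^8 ≡ 840, 5^16 ≡ 225, 5^32 ≡ 465, 5^64 ≡ 955, 5^128 ≡ 785, 5^256 ≡ 720.
261 = 256 + 4 + 1, so 5^261 ≡ 720·625·5 ≡ 115 (mod 1045).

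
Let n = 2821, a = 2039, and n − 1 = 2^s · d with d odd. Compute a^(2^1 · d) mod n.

1520

n − 1 = 2820 = 2^2 · 705, so s = 2 and d = 705.
Repeated squaring mod 2821: 2039^1 ≡ 2039, 2039^2 ≡ 2188, 2039^4 ≡ 107, 2039^8 ≡ 165, 2039^16 ≡ 1836, 2039^32 ≡ 2622, 2039^64 ≡ 107, 2039^128 ≡ 165, 2039^256 ≡ 1836, 2039^512 ≡ 2622.
705 = 512 + 128 + 64 + 1, so 2039^705 ≡ 2622·165·107·2039 ≡ 1828 (mod 2821).
x_0 = 1828.
x_1 = 1828^2 mod 2821 = 1520.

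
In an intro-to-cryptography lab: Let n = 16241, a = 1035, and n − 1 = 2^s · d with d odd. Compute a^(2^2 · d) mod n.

n − 1 = 16240 = 2^4 · 1015, so s = 4 and d = 1015.
x_0 = 1035^1015 mod 16241 = 2048.
x_1 = 2048^2 mod 16241 = 4126.
x_2 = 4126^2 mod 16241 = 3308.

3308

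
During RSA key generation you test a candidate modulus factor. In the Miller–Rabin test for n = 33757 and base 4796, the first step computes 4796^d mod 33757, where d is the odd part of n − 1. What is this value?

n − 1 = 33756 = 2^2 · 8439, so s = 2 and d = 8439.
4796^8439 mod 33757 = 11446.

11446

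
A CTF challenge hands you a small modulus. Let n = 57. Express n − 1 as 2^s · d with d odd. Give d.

Halving: 56 → 28 → 14 → 7; 7 is odd.
So 56 = 2^3 · 7.

7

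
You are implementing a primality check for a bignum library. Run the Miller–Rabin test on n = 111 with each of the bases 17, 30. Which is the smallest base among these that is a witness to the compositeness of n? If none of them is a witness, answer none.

17

n − 1 = 110 = 2^1 · 55, so s = 1 and d = 55.
Base 17: x_0 = 17^55 mod 111 = 20. x_0 ∉ {1, 110} and s = 1, so 17 is a Miller–Rabin witness and 111 is composite.
Base 30: x_0 = 30^55 mod 111 = 30. x_0 ∉ {1, 110} and s = 1, so 30 is a Miller–Rabin witness and 111 is composite.
The smallest witness among the given bases is 17.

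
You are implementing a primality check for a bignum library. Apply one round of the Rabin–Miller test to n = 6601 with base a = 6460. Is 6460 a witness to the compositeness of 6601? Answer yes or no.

no

n − 1 = 6600 = 2^3 · 825, so s = 3 and d = 825.
x_0 = 6460^825 mod 6601 = 6600.
x_0 = 6600 ≡ −1, so 6460 is not a witness.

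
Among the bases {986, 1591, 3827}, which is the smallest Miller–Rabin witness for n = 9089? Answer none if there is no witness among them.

n − 1 = 9088 = 2^7 · 71, so s = 7 and d = 71.
Base 986: x_0 = 986^71 mod 9089 = 5630. x_0 is neither 1 nor 9088, so continue squaring. x_1 = 5630^2 mod 9089 = 3557. x_2 = 3557^2 mod 9089 = 361. x_3 = 361^2 mod 9089 = 3075. x_4 = 3075^2 mod 9089 = 3065. x_5 = 3065^2 mod 9089 = 5288. x_6 = 5288^2 mod 9089 = 5180. Reached i = s−1 = 6 without hitting −1: 986 is a Miller–Rabin witness and 9089 is composite.
Base 1591: x_0 = 1591^71 mod 9089 = 7507. x_0 is neither 1 nor 9088, so continue squaring. x_1 = 7507^2 mod 9089 = 3249. x_2 = 3249^2 mod 9089 = 3672. x_3 = 3672^2 mod 9089 = 4597. x_4 = 4597^2 mod 9089 = 484. x_5 = 484^2 mod 9089 = 7031. x_6 = 7031^2 mod 9089 = 8979. Reached i = s−1 = 6 without hitting −1: 1591 is a Miller–Rabin witness and 9089 is composite.
Base 3827: x_0 = 3827^71 mod 9089 = 3879. x_0 is neither 1 nor 9088, so continue squaring. x_1 = 3879^2 mod 9089 = 4346. x_2 = 4346^2 mod 9089 = 774. x_3 = 774^2 mod 9089 = 8291. x_4 = 8291^2 mod 9089 = 574. x_5 = 574^2 mod 9089 = 2272. x_6 = 2272^2 mod 9089 = 8521. Reached i = s−1 = 6 without hitting −1: 3827 is a Miller–Rabin witness and 9089 is composite.
The smallest witness among the given bases is 986.

986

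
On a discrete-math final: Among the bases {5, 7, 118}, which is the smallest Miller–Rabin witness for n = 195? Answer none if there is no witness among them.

n − 1 = 194 = 2^1 · 97, so s = 1 and d = 97.
Base 5: x_0 = 5^97 mod 195 = 5. x_0 ∉ {1, 194} and s = 1, so 5 is a Miller–Rabin witness and 195 is composite.
Base 7: x_0 = 7^97 mod 195 = 7. x_0 ∉ {1, 194} and s = 1, so 7 is a Miller–Rabin witness and 195 is composite.
Base 118: x_0 = 118^97 mod 195 = 118. x_0 ∉ {1, 194} and s = 1, so 118 is a Miller–Rabin witness and 195 is composite.
The smallest witness among the given bases is 5.

5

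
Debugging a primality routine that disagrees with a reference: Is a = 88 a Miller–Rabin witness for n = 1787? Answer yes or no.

no

n − 1 = 1786 = 2^1 · 893, so s = 1 and d = 893.
x_0 = 88^893 mod 1787 = 1.
x_0 = 1, so 88 is not a witness.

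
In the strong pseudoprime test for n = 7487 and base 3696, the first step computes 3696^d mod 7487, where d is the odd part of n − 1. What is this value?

7486

n − 1 = 7486 = 2^1 · 3743, so s = 1 and d = 3743.
3696^3743 mod 7487 = 7486.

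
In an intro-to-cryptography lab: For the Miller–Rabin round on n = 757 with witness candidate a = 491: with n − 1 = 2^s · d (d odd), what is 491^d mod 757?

n − 1 = 756 = 2^2 · 189, so s = 2 and d = 189.
491^189 mod 757 = 87.

87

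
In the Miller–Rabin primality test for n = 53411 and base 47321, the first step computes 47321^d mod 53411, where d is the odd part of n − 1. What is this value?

n − 1 = 53410 = 2^1 · 26705, so s = 1 and d = 26705.
47321^26705 mod 53411 = 53410.

53410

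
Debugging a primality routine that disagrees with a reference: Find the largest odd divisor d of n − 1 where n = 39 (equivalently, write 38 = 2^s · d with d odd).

Halving: 38 → 19; 19 is odd.
So 38 = 2^1 · 19.

19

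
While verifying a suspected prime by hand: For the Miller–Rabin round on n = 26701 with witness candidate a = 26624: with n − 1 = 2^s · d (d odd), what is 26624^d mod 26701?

n − 1 = 26700 = 2^2 · 6675, so s = 2 and d = 6675.
Repeated squaring mod 26701: 26624^1 ≡ 26624, 26624^2 ≡ 5929, 26624^4 ≡ 14525, 26624^8 ≡ 11024, 26624^16 ≡ 12325, 26624^32 ≡ 3636, 26624^64 ≡ 3501, 26624^128 ≡ 1242, 26624^256 ≡ 20607, 26624^512 ≡ 22446, 26624^1024 ≡ 1747, 26624^2048 ≡ 8095, 26624^4096 ≡ 4771.
6675 = 4096 + 2048 + 512 + 16 + 2 + 1, so 26624^6675 ≡ 4771·8095·22446·12325·5929·26624 ≡ 22387 (mod 26701).

22387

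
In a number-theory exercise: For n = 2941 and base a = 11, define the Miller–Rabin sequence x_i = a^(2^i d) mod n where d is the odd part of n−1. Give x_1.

n − 1 = 2940 = 2^2 · 735, so s = 2 and d = 735.
By repeated squaring, 11^735 ≡ 1833 (mod 2941).
x_0 = 1833.
x_1 = 1833^2 mod 2941 = 1267.

1267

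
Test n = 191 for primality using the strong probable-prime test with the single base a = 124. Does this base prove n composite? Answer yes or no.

no

n − 1 = 190 = 2^1 · 95, so s = 1 and d = 95.
x_0 = 124^95 mod 191 = 190.
x_0 = 190 ≡ −1, so 124 is not a witness.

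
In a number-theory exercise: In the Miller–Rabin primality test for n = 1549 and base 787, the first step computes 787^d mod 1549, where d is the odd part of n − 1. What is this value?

1461

n − 1 = 1548 = 2^2 · 387, so s = 2 and d = 387.
Repeated squaring mod 1549: 787^1 ≡ 787, 787^2 ≡ 1318, 787^4 ≡ 695, 787^8 ≡ 1286, 787^16 ≡ 1013, 787^32 ≡ 731, 787^64 ≡ 1505, 787^128 ≡ 387, 787^256 ≡ 1065.
387 = 256 + 128 + 2 + 1, so 787^387 ≡ 1065·387·1318·787 ≡ 1461 (mod 1549).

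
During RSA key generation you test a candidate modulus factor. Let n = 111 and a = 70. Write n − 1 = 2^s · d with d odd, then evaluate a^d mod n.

70

n − 1 = 110 = 2^1 · 55, so s = 1 and d = 55.
70^55 mod 111 = 70.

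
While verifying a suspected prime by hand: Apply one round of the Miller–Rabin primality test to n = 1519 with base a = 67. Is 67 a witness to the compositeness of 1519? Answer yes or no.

n − 1 = 1518 = 2^1 · 759, so s = 1 and d = 759.
x_0 = 67^759 mod 1519 = 1.
x_0 = 1, so 67 is not a witness.

no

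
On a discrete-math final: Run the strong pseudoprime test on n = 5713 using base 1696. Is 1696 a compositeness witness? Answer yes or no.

no

n − 1 = 5712 = 2^4 · 357, so s = 4 and d = 357.
Repeated squaring mod 5713: 1696^1 ≡ 1696, 1696^2 ≡ 2777, 1696^4 ≡ 4892, 1696^8 ≡ 5620, 1696^16 ≡ 2936, 1696^32 ≡ 4892, 1696^64 ≡ 5620, 1696^128 ≡ 2936, 1696^256 ≡ 4892.
357 = 256 + 64 + 32 + 4 + 1, so 1696^357 ≡ 4892·5620·4892·4892·1696 ≡ 3729 (mod 5713).
x_0 = 1696^357 mod 5713 = 3729.
x_0 is neither 1 nor 5712, so continue squaring.
x_1 = 3729^2 mod 5713 = 5712.
x_1 ≡ −1, so 1696 is not a witness.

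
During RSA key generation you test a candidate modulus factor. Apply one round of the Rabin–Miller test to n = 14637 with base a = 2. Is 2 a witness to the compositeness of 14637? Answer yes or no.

n − 1 = 14636 = 2^2 · 3659, so s = 2 and d = 3659.
Repeated squaring mod 14637: 2^1 ≡ 2, 2^2 ≡ 4, 2^4 ≡ 16, 2^8 ≡ 256, 2^16 ≡ 6988, 2^32 ≡ 3112, 2^64 ≡ 9487, 2^128 ≡ 256, 2^256 ≡ 6988, 2^512 ≡ 3112, 2^1024 ≡ 9487, 2^2048 ≡ 256.
3659 = 2048 + 1024 + 512 + 64 + 8 + 2 + 1, so 2^3659 ≡ 256·9487·3112·9487·256·4·2 ≡ 9902 (mod 14637).
x_0 = 2^3659 mod 14637 = 9902.
x_0 is neither 1 nor 14636, so continue squaring.
x_1 = 9902^2 mod 14637 = 10978.
Reached i = s−1 = 1 without hitting −1: 2 is a Miller–Rabin witness and 14637 is composite.

yes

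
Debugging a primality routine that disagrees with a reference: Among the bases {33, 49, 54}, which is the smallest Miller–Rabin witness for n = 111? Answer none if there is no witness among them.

n − 1 = 110 = 2^1 · 55, so s = 1 and d = 55.
Base 33: x_0 = 33^55 mod 111 = 33. x_0 ∉ {1, 110} and s = 1, so 33 is a Miller–Rabin witness and 111 is composite.
Base 49: x_0 = 49^55 mod 111 = 49. x_0 ∉ {1, 110} and s = 1, so 49 is a Miller–Rabin witness and 111 is composite.
Base 54: x_0 = 54^55 mod 111 = 57. x_0 ∉ {1, 110} and s = 1, so 54 is a Miller–Rabin witness and 111 is composite.
The smallest witness among the given bases is 33.

33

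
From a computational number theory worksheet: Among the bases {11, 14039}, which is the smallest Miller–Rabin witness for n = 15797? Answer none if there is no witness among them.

none

n − 1 = 15796 = 2^2 · 3949, so s = 2 and d = 3949.
Base 11: x_0 = 11^3949 mod 15797 = 1. x_0 = 1, so 11 is not a witness.
Base 14039: x_0 = 14039^3949 mod 15797 = 15796. x_0 = 15796 ≡ −1, so 14039 is not a witness.
No listed base is a witness for 15797.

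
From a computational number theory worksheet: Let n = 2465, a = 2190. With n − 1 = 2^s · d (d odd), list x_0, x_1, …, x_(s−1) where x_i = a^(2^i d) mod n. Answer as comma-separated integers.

940, 1130, 30, 900, 1480

n − 1 = 2464 = 2^5 · 77, so s = 5 and d = 77.
x_0 = 2190^77 mod 2465 = 940.
x_1 = 940^2 mod 2465 = 1130.
x_2 = 1130^2 mod 2465 = 30.
x_3 = 30^2 mod 2465 = 900.
x_4 = 900^2 mod 2465 = 1480.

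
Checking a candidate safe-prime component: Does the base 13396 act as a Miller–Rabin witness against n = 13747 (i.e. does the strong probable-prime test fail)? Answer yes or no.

n − 1 = 13746 = 2^1 · 6873, so s = 1 and d = 6873.
x_0 = 13396^6873 mod 13747 = 8143.
x_0 ∉ {1, 13746} and s = 1, so 13396 is a Miller–Rabin witness and 13747 is composite.

yes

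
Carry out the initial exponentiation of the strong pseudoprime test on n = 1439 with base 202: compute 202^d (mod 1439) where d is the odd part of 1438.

n − 1 = 1438 = 2^1 · 719, so s = 1 and d = 719.
Repeated squaring mod 1439: 202^1 ≡ 202, 202^2 ≡ 512, 202^4 ≡ 246, 202^8 ≡ 78, 202^16 ≡ 328, 202^32 ≡ 1098, 202^64 ≡ 1161, 202^128 ≡ 1017, 202^256 ≡ 1087, 202^512 ≡ 150.
719 = 512 + 128 + 64 + 8 + 4 + 2 + 1, so 202^719 ≡ 150·1017·1161·78·246·512·202 ≡ 1 (mod 1439).

1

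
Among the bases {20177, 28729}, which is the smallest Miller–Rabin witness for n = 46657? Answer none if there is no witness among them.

28729

n − 1 = 46656 = 2^6 · 729, so s = 6 and d = 729.
Base 20177: x_0 = 20177^729 mod 46657 = 1. x_0 = 1, so 20177 is not a witness.
Base 28729: x_0 = 28729^729 mod 46657 = 31641. x_0 is neither 1 nor 46656, so continue squaring. x_1 = 31641^2 mod 46657 = 33632. x_2 = 33632^2 mod 46657 = 5773. x_3 = 5773^2 mod 46657 = 14431. x_4 = 14431^2 mod 46657 = 23570. x_5 = 23570^2 mod 46657 = 1. x_5 = 1 but x_4 ≠ ±1, a nontrivial square root of 1 — 28729 is a witness and 46657 is composite.
The smallest witness among the given bases is 28729.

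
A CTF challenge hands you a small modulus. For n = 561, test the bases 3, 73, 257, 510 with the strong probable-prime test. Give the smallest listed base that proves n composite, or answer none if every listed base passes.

3

n − 1 = 560 = 2^4 · 35, so s = 4 and d = 35.
Base 3: x_0 = 3^35 mod 561 = 78. x_0 is neither 1 nor 560, so continue squaring. x_1 = 78^2 mod 561 = 474. x_2 = 474^2 mod 561 = 276. x_3 = 276^2 mod 561 = 441. Reached i = s−1 = 3 without hitting −1: 3 is a Miller–Rabin witness and 561 is composite.
Base 73: x_0 = 73^35 mod 561 = 142. x_0 is neither 1 nor 560, so continue squaring. x_1 = 142^2 mod 561 = 529. x_2 = 529^2 mod 561 = 463. x_3 = 463^2 mod 561 = 67. Reached i = s−1 = 3 without hitting −1: 73 is a Miller–Rabin witness and 561 is composite.
Base 257: x_0 = 257^35 mod 561 = 518. x_0 is neither 1 nor 560, so continue squaring. x_1 = 518^2 mod 561 = 166. x_2 = 166^2 mod 561 = 67. x_3 = 67^2 mod 561 = 1. x_3 = 1 but x_2 ≠ ±1, a nontrivial square root of 1 — 257 is a witness and 561 is composite.
Base 510: x_0 = 510^35 mod 561 = 408. x_0 is neither 1 nor 560, so continue squaring. x_1 = 408^2 mod 561 = 408. x_2 = 408^2 mod 561 = 408. x_3 = 408^2 mod 561 = 408. Reached i = s−1 = 3 without hitting −1: 510 is a Miller–Rabin witness and 561 is composite.
The smallest witness among the given bases is 3.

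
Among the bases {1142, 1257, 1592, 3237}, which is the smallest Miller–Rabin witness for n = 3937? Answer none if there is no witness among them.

n − 1 = 3936 = 2^5 · 123, so s = 5 and d = 123.
Base 1142: x_0 = 1142^123 mod 3937 = 3936. x_0 = 3936 ≡ −1, so 1142 is not a witness.
Base 1257: x_0 = 1257^123 mod 3937 = 1534. x_0 is neither 1 nor 3936, so continue squaring. x_1 = 1534^2 mod 3937 = 2767. x_2 = 2767^2 mod 3937 = 2761. x_3 = 2761^2 mod 3937 = 1089. x_4 = 1089^2 mod 3937 = 884. Reached i = s−1 = 4 without hitting −1: 1257 is a Miller–Rabin witness and 3937 is composite.
Base 1592: x_0 = 1592^123 mod 3937 = 3067. x_0 is neither 1 nor 3936, so continue squaring. x_1 = 3067^2 mod 3937 = 996. x_2 = 996^2 mod 3937 = 3829. x_3 = 3829^2 mod 3937 = 3790. x_4 = 3790^2 mod 3937 = 1924. Reached i = s−1 = 4 without hitting −1: 1592 is a Miller–Rabin witness and 3937 is composite.
Base 3237: x_0 = 3237^123 mod 3937 = 2662. x_0 is neither 1 nor 3936, so continue squaring. x_1 = 2662^2 mod 3937 = 3581. x_2 = 3581^2 mod 3937 = 752. x_3 = 752^2 mod 3937 = 2513. x_4 = 2513^2 mod 3937 = 221. Reached i = s−1 = 4 without hitting −1: 3237 is a Miller–Rabin witness and 3937 is composite.
The smallest witness among the given bases is 1257.

1257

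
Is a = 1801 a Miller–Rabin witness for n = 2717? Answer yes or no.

n − 1 = 2716 = 2^2 · 679, so s = 2 and d = 679.
x_0 = 1801^679 mod 2717 = 656.
x_0 is neither 1 nor 2716, so continue squaring.
x_1 = 656^2 mod 2717 = 1050.
Reached i = s−1 = 1 without hitting −1: 1801 is a Miller–Rabin witness and 2717 is composite.

yes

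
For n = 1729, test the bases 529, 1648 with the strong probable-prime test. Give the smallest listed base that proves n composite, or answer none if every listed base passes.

n − 1 = 1728 = 2^6 · 27, so s = 6 and d = 27.
Base 529: x_0 = 529^27 mod 1729 = 1. x_0 = 1, so 529 is not a witness.
Base 1648: x_0 = 1648^27 mod 1729 = 1728. x_0 = 1728 ≡ −1, so 1648 is not a witness.
No listed base is a witness for 1729.

none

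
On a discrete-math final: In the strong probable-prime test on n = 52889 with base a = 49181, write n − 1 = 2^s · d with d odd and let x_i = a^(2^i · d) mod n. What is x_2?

n − 1 = 52888 = 2^3 · 6611, so s = 3 and d = 6611.
x_0 = 49181^6611 mod 52889 = 5529.
x_1 = 5529^2 mod 52889 = 52888.
x_2 = 52888^2 mod 52889 = 1.

1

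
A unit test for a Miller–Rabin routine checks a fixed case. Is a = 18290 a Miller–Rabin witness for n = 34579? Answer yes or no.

yes

n − 1 = 34578 = 2^1 · 17289, so s = 1 and d = 17289.
x_0 = 18290^17289 mod 34579 = 6954.
x_0 ∉ {1, 34578} and s = 1, so 18290 is a Miller–Rabin witness and 34579 is composite.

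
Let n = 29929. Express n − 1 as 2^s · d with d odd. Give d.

Halving: 29928 → 14964 → 7482 → 3741; 3741 is odd.
So 29928 = 2^3 · 3741.

3741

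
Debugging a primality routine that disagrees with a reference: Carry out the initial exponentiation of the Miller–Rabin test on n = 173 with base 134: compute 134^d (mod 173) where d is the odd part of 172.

93

n − 1 = 172 = 2^2 · 43, so s = 2 and d = 43.
Repeated squaring mod 173: 134^1 ≡ 134, 134^2 ≡ 137, 134^4 ≡ 85, 134^8 ≡ 132, 134^16 ≡ 124, 134^32 ≡ 152.
43 = 32 + 8 + 2 + 1, so 134^43 ≡ 152·132·137·134 ≡ 93 (mod 173).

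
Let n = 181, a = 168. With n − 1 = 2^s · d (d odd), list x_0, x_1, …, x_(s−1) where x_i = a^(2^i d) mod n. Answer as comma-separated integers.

n − 1 = 180 = 2^2 · 45, so s = 2 and d = 45.
x_0 = 168^45 mod 181 = 180.
x_1 = 180^2 mod 181 = 1.

180, 1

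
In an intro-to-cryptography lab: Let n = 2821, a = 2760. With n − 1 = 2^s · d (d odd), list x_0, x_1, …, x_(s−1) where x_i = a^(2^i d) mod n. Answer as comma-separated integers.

n − 1 = 2820 = 2^2 · 705, so s = 2 and d = 705.
x_0 = 2760^705 mod 2821 = 1520.
x_1 = 1520^2 mod 2821 = 1.

1520, 1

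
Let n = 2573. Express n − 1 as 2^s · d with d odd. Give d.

643

Halving: 2572 → 1286 → 643; 643 is odd.
So 2572 = 2^2 · 643.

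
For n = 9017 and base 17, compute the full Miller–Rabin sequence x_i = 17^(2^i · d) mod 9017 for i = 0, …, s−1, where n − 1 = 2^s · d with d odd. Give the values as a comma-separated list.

n − 1 = 9016 = 2^3 · 1127, so s = 3 and d = 1127.
x_0 = 17^1127 mod 9017 = 2338.
x_1 = 2338^2 mod 9017 = 1942.
x_2 = 1942^2 mod 9017 = 2258.

2338, 1942, 2258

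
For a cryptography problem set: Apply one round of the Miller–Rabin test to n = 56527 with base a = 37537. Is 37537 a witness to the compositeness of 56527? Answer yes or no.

n − 1 = 56526 = 2^1 · 28263, so s = 1 and d = 28263.
x_0 = 37537^28263 mod 56527 = 1.
x_0 = 1, so 37537 is not a witness.

no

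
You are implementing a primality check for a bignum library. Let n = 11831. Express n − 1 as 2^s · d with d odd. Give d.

5915

Halving: 11830 → 5915; 5915 is odd.
So 11830 = 2^1 · 5915.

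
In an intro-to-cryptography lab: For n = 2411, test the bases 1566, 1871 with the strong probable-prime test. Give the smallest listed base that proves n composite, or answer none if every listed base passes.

none

n − 1 = 2410 = 2^1 · 1205, so s = 1 and d = 1205.
Base 1566: x_0 = 1566^1205 mod 2411 = 2410. x_0 = 2410 ≡ −1, so 1566 is not a witness.
Base 1871: x_0 = 1871^1205 mod 2411 = 2410. x_0 = 2410 ≡ −1, so 1871 is not a witness.
No listed base is a witness for 2411.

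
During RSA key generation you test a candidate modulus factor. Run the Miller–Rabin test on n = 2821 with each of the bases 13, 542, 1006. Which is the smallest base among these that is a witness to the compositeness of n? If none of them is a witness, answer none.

n − 1 = 2820 = 2^2 · 705, so s = 2 and d = 705.
Base 13: x_0 = 13^705 mod 2821 = 650. x_0 is neither 1 nor 2820, so continue squaring. x_1 = 650^2 mod 2821 = 2171. Reached i = s−1 = 1 without hitting −1: 13 is a Miller–Rabin witness and 2821 is composite.
Base 542: x_0 = 542^705 mod 2821 = 1301. x_0 is neither 1 nor 2820, so continue squaring. x_1 = 1301^2 mod 2821 = 1. x_1 = 1 but x_0 ≠ ±1, a nontrivial square root of 1 — 542 is a witness and 2821 is composite.
Base 1006: x_0 = 1006^705 mod 2821 = 993. x_0 is neither 1 nor 2820, so continue squaring. x_1 = 993^2 mod 2821 = 1520. Reached i = s−1 = 1 without hitting −1: 1006 is a Miller–Rabin witness and 2821 is composite.
The smallest witness among the given bases is 13.

13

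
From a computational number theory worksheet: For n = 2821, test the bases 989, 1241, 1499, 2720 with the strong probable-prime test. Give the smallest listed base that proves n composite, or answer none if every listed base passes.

n − 1 = 2820 = 2^2 · 705, so s = 2 and d = 705.
Base 989: x_0 = 989^705 mod 2821 = 1. x_0 = 1, so 989 is not a witness.
Base 1241: x_0 = 1241^705 mod 2821 = 2605. x_0 is neither 1 nor 2820, so continue squaring. x_1 = 2605^2 mod 2821 = 1520. Reached i = s−1 = 1 without hitting −1: 1241 is a Miller–Rabin witness and 2821 is composite.
Base 1499: x_0 = 1499^705 mod 2821 = 1611. x_0 is neither 1 nor 2820, so continue squaring. x_1 = 1611^2 mod 2821 = 1. x_1 = 1 but x_0 ≠ ±1, a nontrivial square root of 1 — 1499 is a witness and 2821 is composite.
Base 2720: x_0 = 2720^705 mod 2821 = 92. x_0 is neither 1 nor 2820, so continue squaring. x_1 = 92^2 mod 2821 = 1. x_1 = 1 but x_0 ≠ ±1, a nontrivial square root of 1 — 2720 is a witness and 2821 is composite.
The smallest witness among the given bases is 1241.

1241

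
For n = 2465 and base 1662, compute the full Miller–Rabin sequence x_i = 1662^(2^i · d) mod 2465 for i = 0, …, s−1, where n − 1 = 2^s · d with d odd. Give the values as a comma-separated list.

n − 1 = 2464 = 2^5 · 77, so s = 5 and d = 77.
x_0 = 1662^77 mod 2465 = 2087.
x_1 = 2087^2 mod 2465 = 2379.
x_2 = 2379^2 mod 2465 = 1.
x_3 = 1^2 mod 2465 = 1.
x_4 = 1^2 mod 2465 = 1.

2087, 2379, 1, 1, 1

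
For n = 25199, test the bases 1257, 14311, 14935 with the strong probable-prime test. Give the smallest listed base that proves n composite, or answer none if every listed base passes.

n − 1 = 25198 = 2^1 · 12599, so s = 1 and d = 12599.
Base 1257: x_0 = 1257^12599 mod 25199 = 16716. x_0 ∉ {1, 25198} and s = 1, so 1257 is a Miller–Rabin witness and 25199 is composite.
Base 14311: x_0 = 14311^12599 mod 25199 = 17354. x_0 ∉ {1, 25198} and s = 1, so 14311 is a Miller–Rabin witness and 25199 is composite.
Base 14935: x_0 = 14935^12599 mod 25199 = 11972. x_0 ∉ {1, 25198} and s = 1, so 14935 is a Miller–Rabin witness and 25199 is composite.
The smallest witness among the given bases is 1257.

1257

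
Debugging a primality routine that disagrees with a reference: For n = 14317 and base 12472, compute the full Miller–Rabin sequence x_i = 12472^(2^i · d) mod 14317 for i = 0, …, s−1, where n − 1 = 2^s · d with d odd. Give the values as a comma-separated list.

n − 1 = 14316 = 2^2 · 3579, so s = 2 and d = 3579.
x_0 = 12472^3579 mod 14317 = 4941.
x_1 = 4941^2 mod 14317 = 2996.

4941, 2996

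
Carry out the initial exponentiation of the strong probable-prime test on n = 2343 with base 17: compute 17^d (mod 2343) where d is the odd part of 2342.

17

n − 1 = 2342 = 2^1 · 1171, so s = 1 and d = 1171.
Repeated squaring mod 2343: 17^1 ≡ 17, 17^2 ≡ 289, 17^4 ≡ 1516, 17^8 ≡ 2116, 17^16 ≡ 2326, 17^32 ≡ 289, 17^64 ≡ 1516, 17^128 ≡ 2116, 17^256 ≡ 2326, 17^512 ≡ 289, 17^1024 ≡ 1516.
1171 = 1024 + 128 + 16 + 2 + 1, so 17^1171 ≡ 1516·2116·2326·289·17 ≡ 17 (mod 2343).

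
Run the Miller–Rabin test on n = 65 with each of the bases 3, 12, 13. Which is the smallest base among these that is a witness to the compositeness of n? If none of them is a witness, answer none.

3

n − 1 = 64 = 2^6 · 1, so s = 6 and d = 1.
Base 3: x_0 = 3^1 mod 65 = 3. x_0 is neither 1 nor 64, so continue squaring. x_1 = 3^2 mod 65 = 9. x_2 = 9^2 mod 65 = 16. x_3 = 16^2 mod 65 = 61. x_4 = 61^2 mod 65 = 16. x_5 = 16^2 mod 65 = 61. Reached i = s−1 = 5 without hitting −1: 3 is a Miller–Rabin witness and 65 is composite.
Base 12: x_0 = 12^1 mod 65 = 12. x_0 is neither 1 nor 64, so continue squaring. x_1 = 12^2 mod 65 = 14. x_2 = 14^2 mod 65 = 1. x_2 = 1 but x_1 ≠ ±1, a nontrivial square root of 1 — 12 is a witness and 65 is composite.
Base 13: x_0 = 13^1 mod 65 = 13. x_0 is neither 1 nor 64, so continue squaring. x_1 = 13^2 mod 65 = 39. x_2 = 39^2 mod 65 = 26. x_3 = 26^2 mod 65 = 26. x_4 = 26^2 mod 65 = 26. x_5 = 26^2 mod 65 = 26. Reached i = s−1 = 5 without hitting −1: 13 is a Miller–Rabin witness and 65 is composite.
The smallest witness among the given bases is 3.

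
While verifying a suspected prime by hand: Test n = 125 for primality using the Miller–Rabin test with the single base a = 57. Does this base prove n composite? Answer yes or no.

no

n − 1 = 124 = 2^2 · 31, so s = 2 and d = 31.
x_0 = 57^31 mod 125 = 68.
x_0 is neither 1 nor 124, so continue squaring.
x_1 = 68^2 mod 125 = 124.
x_1 ≡ −1, so 57 is not a witness.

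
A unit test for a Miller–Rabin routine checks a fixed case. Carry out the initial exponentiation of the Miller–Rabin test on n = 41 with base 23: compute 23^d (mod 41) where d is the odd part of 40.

n − 1 = 40 = 2^3 · 5, so s = 3 and d = 5.
23^5 mod 41 = 40.

40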